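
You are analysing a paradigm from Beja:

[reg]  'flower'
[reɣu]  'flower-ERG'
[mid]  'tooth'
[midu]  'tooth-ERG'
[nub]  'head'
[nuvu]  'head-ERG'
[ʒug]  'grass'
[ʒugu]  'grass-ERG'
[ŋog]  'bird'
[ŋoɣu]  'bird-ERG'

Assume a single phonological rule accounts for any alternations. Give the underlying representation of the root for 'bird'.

'bird' shows [g] ~ [ɣ] at the end of the stem ([ŋog] vs [ŋoɣu]).
The stem 'grass' ([ʒug], [ʒugu]) shows [g] unchanged in both environments, so [g] cannot be basic with [ɣ] derived before the ERG suffix.
Therefore /ɣ/ is basic and [g] is derived by word-final hardening (voiced fricatives become stops word-finally).

/ŋoɣ/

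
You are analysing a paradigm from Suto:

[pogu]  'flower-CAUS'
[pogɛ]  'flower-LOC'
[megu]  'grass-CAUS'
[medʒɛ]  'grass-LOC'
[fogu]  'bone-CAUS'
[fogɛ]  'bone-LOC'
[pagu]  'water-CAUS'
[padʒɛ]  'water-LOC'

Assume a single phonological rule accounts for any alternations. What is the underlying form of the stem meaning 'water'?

/padʒ/

The root 'water' surfaces as [pagu] and [padʒɛ], with a stem-final [g] ~ [dʒ] alternation.
But 'bone' keeps [g] in both environments ([fogu], [fogɛ]), so there is no rule changing /g/ to [dʒ] before the LOC suffix.
So /dʒ/ is underlying, and a rule of depalatalization — palato-alveolar /dʒ/ becomes [g] when no front vowel follows — gives [g].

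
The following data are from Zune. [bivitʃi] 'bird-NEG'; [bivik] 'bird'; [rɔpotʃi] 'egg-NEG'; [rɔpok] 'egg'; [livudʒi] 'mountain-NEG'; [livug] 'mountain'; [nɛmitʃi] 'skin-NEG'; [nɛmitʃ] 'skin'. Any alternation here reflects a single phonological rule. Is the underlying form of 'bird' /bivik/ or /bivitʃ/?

The root 'bird' surfaces as [bivitʃi] and [bivik], with a stem-final [tʃ] ~ [k] alternation.
If /tʃ/ were underlying and a rule turned it into [k] in isolation, 'skin' would also alternate; but it has [tʃ] in both [nɛmitʃi] and [nɛmitʃ].
Therefore /k/ is basic and [tʃ] is derived by palatalization before a front vowel (/k/ and /g/ become palato-alveolar [tʃ] and [dʒ] before a front vowel).

/bivik/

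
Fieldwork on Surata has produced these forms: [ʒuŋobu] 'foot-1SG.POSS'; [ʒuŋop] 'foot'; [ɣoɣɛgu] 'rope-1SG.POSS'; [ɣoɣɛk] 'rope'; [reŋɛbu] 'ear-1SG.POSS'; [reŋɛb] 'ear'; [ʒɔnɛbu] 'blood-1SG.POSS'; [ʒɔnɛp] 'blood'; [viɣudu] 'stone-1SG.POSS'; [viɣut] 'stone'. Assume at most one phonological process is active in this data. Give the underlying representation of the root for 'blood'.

/ʒɔnɛp/

The root 'blood' surfaces as [ʒɔnɛbu] and [ʒɔnɛp], with a stem-final [b] ~ [p] alternation.
The stem 'ear' ([reŋɛbu], [reŋɛb]) shows [b] unchanged in both environments, so [b] cannot be basic with [p] derived in isolation.
The alternation reflects intervocalic voicing: voiceless stops become voiced between vowels. /p/ is underlying.
The underlying form of 'blood' is therefore /ʒɔnɛp/.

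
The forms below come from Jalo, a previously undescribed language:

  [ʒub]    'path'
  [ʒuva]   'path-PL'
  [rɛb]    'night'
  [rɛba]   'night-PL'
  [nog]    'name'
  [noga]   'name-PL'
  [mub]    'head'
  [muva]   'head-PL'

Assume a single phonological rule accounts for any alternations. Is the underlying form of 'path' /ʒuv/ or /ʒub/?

/ʒuv/

In [ʒub] and [ʒuva] the final segment of 'path' alternates: [b] ~ [v].
If /b/ were underlying and a rule turned it into [v] before the PL suffix, 'night' would also alternate; but it has [b] in both [rɛb] and [rɛba].
So /v/ is underlying, and a rule of word-final hardening — voiced fricatives become stops word-finally — gives [b].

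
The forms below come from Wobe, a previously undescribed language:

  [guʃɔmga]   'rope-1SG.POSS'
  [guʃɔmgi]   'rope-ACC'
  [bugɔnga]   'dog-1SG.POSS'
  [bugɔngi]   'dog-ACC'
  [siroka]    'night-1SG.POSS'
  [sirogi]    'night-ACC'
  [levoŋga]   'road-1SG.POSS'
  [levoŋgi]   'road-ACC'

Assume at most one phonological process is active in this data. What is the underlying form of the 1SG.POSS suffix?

The 1SG.POSS suffix surfaces as [-ga] and [-ka], depending on the final segment of the stem.
By contrast the ACC suffix keeps its initial [g] throughout — that segment must be underlying.
The 1SG.POSS suffix is therefore /-ka/ underlyingly, with post-nasal voicing: voiceless stops become voiced after a nasal.

/-ka/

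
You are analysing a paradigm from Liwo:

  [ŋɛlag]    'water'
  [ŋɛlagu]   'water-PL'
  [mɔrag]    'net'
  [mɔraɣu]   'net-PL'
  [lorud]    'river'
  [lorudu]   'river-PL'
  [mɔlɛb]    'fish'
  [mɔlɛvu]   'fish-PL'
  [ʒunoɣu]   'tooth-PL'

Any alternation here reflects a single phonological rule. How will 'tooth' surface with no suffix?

[ʒunog]

The stem for 'net' ends in [g] in [mɔrag] but [ɣ] in [mɔraɣu].
Compare 'water', with invariant [g] in [ŋɛlag] and [ŋɛlagu]: an analysis with underlying /g/ and a rule producing [ɣ] before the PL suffix would wrongly predict alternation here too.
The underlying segment must be /ɣ/; voiced fricatives become stops word-finally, yielding [g] there.
The one attested form of 'tooth', [ʒunoɣu], shows underlying /ʒunoɣ/. Applying the same rule word-finally gives [ʒunog].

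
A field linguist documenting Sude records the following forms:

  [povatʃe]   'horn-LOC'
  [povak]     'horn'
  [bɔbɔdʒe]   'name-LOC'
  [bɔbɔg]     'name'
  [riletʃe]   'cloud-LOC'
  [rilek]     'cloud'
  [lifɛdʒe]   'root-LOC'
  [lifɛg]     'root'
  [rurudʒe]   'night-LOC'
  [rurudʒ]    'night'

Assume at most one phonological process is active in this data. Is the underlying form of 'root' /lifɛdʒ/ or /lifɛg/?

/lifɛg/

In [lifɛdʒe] and [lifɛg] the final segment of 'root' alternates: [dʒ] ~ [g].
If /dʒ/ were underlying and a rule turned it into [g] in isolation, 'night' would also alternate; but it has [dʒ] in both [rurudʒe] and [rurudʒ].
Therefore /g/ is basic and [dʒ] is derived by palatalization before a front vowel (/k/ and /g/ become palato-alveolar [tʃ] and [dʒ] before a front vowel).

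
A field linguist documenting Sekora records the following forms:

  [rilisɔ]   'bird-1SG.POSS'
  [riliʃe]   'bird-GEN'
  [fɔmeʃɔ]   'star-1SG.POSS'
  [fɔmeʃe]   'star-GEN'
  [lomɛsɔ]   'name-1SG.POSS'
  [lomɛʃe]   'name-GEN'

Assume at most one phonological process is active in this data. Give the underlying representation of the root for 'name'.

/lomɛs/

The stem for 'name' ends in [s] in [lomɛsɔ] but [ʃ] in [lomɛʃe].
The stem 'star' ([fɔmeʃɔ], [fɔmeʃe]) shows [ʃ] unchanged in both environments, so [ʃ] cannot be basic with [s] derived before the 1SG.POSS suffix.
The underlying segment must be /s/; /s/ becomes palato-alveolar [ʃ] before a front vowel, yielding [ʃ] there.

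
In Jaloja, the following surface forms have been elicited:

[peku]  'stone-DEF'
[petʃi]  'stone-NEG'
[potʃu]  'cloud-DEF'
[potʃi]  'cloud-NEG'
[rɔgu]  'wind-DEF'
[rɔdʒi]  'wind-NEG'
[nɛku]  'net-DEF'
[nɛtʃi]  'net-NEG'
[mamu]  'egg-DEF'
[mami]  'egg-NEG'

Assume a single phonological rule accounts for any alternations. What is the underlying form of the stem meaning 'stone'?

In [peku] and [petʃi] the final segment of 'stone' alternates: [k] ~ [tʃ].
If /tʃ/ were underlying and a rule turned it into [k] before the DEF suffix, 'cloud' would also alternate; but it has [tʃ] in both [potʃu] and [potʃi].
The alternation reflects palatalization before a front vowel: /k/ and /g/ become palato-alveolar [tʃ] and [dʒ] before a front vowel. /k/ is underlying.
The underlying form of 'stone' is therefore /pek/.

/pek/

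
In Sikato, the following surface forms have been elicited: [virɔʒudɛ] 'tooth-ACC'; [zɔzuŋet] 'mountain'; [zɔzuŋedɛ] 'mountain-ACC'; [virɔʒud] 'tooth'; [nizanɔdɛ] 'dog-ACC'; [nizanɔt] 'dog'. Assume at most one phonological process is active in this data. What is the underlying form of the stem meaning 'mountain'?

/zɔzuŋet/

'mountain' shows [d] ~ [t] at the end of the stem ([zɔzuŋedɛ] vs [zɔzuŋet]).
But 'tooth' keeps [d] in both environments ([virɔʒudɛ], [virɔʒud]), so there is no rule changing /d/ to [t] in isolation.
The alternation reflects intervocalic voicing: voiceless stops become voiced between vowels. /t/ is underlying.
Hence 'mountain' is /zɔzuŋet/ underlyingly.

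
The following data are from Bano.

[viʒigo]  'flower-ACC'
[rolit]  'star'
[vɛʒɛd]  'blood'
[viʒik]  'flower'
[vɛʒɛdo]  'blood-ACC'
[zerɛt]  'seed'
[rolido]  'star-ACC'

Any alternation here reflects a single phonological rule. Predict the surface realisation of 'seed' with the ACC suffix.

The root 'star' surfaces as [rolit] and [rolido], with a stem-final [t] ~ [d] alternation.
But 'blood' keeps [d] in both environments ([vɛʒɛd], [vɛʒɛdo]), so there is no rule changing /d/ to [t] in isolation.
The alternation reflects intervocalic voicing: voiceless stops become voiced between vowels. /t/ is underlying.
The one attested form of 'seed', [zerɛt], shows underlying /zerɛt/. Applying the same rule between vowels gives [zerɛdo].

[zerɛdo]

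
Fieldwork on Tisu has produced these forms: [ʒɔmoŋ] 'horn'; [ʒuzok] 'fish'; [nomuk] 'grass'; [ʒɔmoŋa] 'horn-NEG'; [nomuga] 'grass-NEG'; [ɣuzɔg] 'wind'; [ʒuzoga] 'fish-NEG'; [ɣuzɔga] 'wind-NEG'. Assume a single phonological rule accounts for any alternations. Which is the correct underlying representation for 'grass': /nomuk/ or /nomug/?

/nomuk/

The stem for 'grass' ends in [k] in [nomuk] but [g] in [nomuga].
But 'wind' keeps [g] in both environments ([ɣuzɔg], [ɣuzɔga]), so there is no rule changing /g/ to [k] in isolation.
The underlying segment must be /k/; voiceless stops become voiced between vowels, yielding [g] there.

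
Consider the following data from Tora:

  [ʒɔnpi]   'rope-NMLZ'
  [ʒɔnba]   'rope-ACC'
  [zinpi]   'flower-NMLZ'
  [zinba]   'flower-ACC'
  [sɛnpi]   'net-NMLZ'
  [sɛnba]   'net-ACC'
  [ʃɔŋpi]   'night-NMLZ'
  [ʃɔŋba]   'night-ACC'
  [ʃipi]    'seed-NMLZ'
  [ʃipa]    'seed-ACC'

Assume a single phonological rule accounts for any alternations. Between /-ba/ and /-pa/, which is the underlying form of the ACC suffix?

/-ba/

The ACC morpheme has two allomorphs, [-ba] and [-pa].
The NMLZ suffix, which begins with [p], is invariant after every stem; so [p] is not altered by any rule here.
The ACC suffix is therefore /-ba/ underlyingly, with post-vocalic devoicing: voiced stops become voiceless after a vowel.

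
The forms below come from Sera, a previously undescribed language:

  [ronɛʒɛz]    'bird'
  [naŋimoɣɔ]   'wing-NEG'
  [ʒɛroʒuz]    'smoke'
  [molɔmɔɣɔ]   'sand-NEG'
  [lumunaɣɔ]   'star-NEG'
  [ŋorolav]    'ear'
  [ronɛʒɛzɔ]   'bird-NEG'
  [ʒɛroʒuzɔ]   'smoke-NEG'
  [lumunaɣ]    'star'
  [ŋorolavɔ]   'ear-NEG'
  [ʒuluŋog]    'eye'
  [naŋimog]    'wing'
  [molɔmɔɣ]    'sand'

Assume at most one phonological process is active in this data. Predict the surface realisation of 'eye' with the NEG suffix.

[ʒuluŋoɣɔ]

The root 'wing' surfaces as [naŋimoɣɔ] and [naŋimog], with a stem-final [ɣ] ~ [g] alternation.
But 'sand' keeps [ɣ] in both environments ([molɔmɔɣɔ], [molɔmɔɣ]), so there is no rule changing /ɣ/ to [g] in isolation.
So /g/ is underlying, and a rule of intervocalic spirantization — voiced stops become fricatives between vowels — gives [ɣ].
From [ʒuluŋog] the stem 'eye' is /ʒuluŋog/; between vowels this yields [ʒuluŋoɣɔ].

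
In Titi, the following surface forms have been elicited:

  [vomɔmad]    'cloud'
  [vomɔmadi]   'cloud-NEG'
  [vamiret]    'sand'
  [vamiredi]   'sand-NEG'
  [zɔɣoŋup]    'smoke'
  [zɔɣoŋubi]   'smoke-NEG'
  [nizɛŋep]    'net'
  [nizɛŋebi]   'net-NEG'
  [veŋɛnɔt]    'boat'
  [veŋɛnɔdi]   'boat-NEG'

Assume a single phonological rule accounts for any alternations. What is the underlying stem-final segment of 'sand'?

/t/

The root 'sand' surfaces as [vamiret] and [vamiredi], with a stem-final [t] ~ [d] alternation.
If /d/ were underlying and a rule turned it into [t] in isolation, 'cloud' would also alternate; but it has [d] in both [vomɔmad] and [vomɔmadi].
Therefore /t/ is basic and [d] is derived by intervocalic voicing (voiceless stops become voiced between vowels).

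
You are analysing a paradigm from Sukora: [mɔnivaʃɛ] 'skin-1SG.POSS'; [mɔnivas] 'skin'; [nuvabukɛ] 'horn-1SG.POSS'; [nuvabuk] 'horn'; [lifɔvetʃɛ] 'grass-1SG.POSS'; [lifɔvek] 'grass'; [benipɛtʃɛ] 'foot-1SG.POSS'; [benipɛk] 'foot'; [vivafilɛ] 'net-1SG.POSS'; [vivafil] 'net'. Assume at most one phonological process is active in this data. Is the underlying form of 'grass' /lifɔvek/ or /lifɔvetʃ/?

'grass' shows [tʃ] ~ [k] at the end of the stem ([lifɔvetʃɛ] vs [lifɔvek]).
But 'horn' keeps [k] in both environments ([nuvabukɛ], [nuvabuk]), so there is no rule changing /k/ to [tʃ] before the 1SG.POSS suffix.
The underlying segment must be /tʃ/; palato-alveolar /tʃ/ and /ʃ/ become [k] and [s] when no front vowel follows, yielding [k] there.

/lifɔvetʃ/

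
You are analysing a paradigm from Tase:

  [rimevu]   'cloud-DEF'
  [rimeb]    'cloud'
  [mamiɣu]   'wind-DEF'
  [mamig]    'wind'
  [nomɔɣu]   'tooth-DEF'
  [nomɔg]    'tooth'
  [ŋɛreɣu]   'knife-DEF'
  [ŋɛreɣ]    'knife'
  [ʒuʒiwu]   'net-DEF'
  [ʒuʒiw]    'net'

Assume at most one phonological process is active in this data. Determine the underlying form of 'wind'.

/mamig/

In [mamiɣu] and [mamig] the final segment of 'wind' alternates: [ɣ] ~ [g].
If /ɣ/ were underlying and a rule turned it into [g] in isolation, 'knife' would also alternate; but it has [ɣ] in both [ŋɛreɣu] and [ŋɛreɣ].
So /g/ is underlying, and a rule of intervocalic spirantization — voiced stops become fricatives between vowels — gives [ɣ].
So 'wind' = /mamig/.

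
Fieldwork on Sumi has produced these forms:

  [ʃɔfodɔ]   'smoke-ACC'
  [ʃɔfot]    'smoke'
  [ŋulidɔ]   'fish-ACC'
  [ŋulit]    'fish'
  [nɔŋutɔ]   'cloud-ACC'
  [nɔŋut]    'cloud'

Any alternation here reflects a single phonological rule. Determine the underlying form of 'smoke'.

/ʃɔfod/

In [ʃɔfodɔ] and [ʃɔfot] the final segment of 'smoke' alternates: [d] ~ [t].
The stem 'cloud' ([nɔŋutɔ], [nɔŋut]) shows [t] unchanged in both environments, so [t] cannot be basic with [d] derived before the ACC suffix.
The alternation reflects word-final obstruent devoicing: voiced obstruents become voiceless word-finally. /d/ is underlying.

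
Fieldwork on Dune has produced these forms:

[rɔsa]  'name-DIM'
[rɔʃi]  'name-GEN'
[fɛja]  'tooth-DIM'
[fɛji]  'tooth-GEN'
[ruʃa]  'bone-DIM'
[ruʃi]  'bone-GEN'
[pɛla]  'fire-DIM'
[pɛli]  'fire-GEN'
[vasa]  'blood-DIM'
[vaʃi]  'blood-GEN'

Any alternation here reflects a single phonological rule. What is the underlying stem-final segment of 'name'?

/s/

'name' shows [s] ~ [ʃ] at the end of the stem ([rɔsa] vs [rɔʃi]).
The stem 'bone' ([ruʃa], [ruʃi]) shows [ʃ] unchanged in both environments, so [ʃ] cannot be basic with [s] derived before the DIM suffix.
The underlying segment must be /s/; /s/ becomes palato-alveolar [ʃ] before a front vowel, yielding [ʃ] there.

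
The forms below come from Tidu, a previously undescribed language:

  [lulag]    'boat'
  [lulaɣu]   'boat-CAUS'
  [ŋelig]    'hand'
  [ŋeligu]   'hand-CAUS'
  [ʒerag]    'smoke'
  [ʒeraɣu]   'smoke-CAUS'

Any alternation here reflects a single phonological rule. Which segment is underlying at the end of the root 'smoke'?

The root 'smoke' surfaces as [ʒerag] and [ʒeraɣu], with a stem-final [g] ~ [ɣ] alternation.
Compare 'hand', with invariant [g] in [ŋelig] and [ŋeligu]: an analysis with underlying /g/ and a rule producing [ɣ] before the CAUS suffix would wrongly predict alternation here too.
The alternation reflects word-final hardening: voiced fricatives become stops word-finally. /ɣ/ is underlying.

/ɣ/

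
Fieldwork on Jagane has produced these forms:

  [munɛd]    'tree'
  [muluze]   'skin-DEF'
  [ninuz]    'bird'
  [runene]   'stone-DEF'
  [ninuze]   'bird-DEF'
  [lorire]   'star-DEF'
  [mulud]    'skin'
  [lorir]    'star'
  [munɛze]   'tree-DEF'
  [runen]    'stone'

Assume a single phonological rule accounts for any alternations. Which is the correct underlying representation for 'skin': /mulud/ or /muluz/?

/mulud/

The stem for 'skin' ends in [z] in [muluze] but [d] in [mulud].
But 'bird' keeps [z] in both environments ([ninuze], [ninuz]), so there is no rule changing /z/ to [d] in isolation.
So /d/ is underlying, and a rule of intervocalic spirantization — voiced stops become fricatives between vowels — gives [z].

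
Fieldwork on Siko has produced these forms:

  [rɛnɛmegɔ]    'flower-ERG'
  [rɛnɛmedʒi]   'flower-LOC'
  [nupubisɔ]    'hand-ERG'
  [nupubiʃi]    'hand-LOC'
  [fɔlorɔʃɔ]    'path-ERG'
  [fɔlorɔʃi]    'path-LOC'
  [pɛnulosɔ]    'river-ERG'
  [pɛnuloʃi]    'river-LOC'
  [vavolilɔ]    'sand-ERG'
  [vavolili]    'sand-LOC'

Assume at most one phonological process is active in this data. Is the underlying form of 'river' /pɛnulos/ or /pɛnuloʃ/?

In [pɛnulosɔ] and [pɛnuloʃi] the final segment of 'river' alternates: [s] ~ [ʃ].
Compare 'path', with invariant [ʃ] in [fɔlorɔʃɔ] and [fɔlorɔʃi]: an analysis with underlying /ʃ/ and a rule producing [s] before the ERG suffix would wrongly predict alternation here too.
The underlying segment must be /s/; /g/ and /s/ become palato-alveolar [dʒ] and [ʃ] before a front vowel, yielding [ʃ] there.

/pɛnulos/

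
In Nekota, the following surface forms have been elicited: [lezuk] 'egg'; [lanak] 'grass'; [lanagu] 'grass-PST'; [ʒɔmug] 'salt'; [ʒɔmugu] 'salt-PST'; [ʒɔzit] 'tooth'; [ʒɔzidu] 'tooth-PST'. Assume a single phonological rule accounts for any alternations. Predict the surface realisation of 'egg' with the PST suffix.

[lezugu]

In [lanak] and [lanagu] the final segment of 'grass' alternates: [k] ~ [g].
If /g/ were underlying and a rule turned it into [k] in isolation, 'salt' would also alternate; but it has [g] in both [ʒɔmug] and [ʒɔmugu].
The alternation reflects intervocalic voicing: voiceless stops become voiced between vowels. /k/ is underlying.
From [lezuk] the stem 'egg' is /lezuk/; between vowels this yields [lezugu].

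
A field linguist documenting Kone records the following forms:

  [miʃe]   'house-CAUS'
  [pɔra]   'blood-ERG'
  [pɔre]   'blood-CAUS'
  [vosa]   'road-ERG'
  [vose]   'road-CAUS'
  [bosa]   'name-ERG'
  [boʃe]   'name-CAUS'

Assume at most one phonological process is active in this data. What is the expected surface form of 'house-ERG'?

[misa]

In [bosa] and [boʃe] the final segment of 'name' alternates: [s] ~ [ʃ].
If /s/ were underlying and a rule turned it into [ʃ] before the CAUS suffix, 'road' would also alternate; but it has [s] in both [vosa] and [vose].
The alternation reflects depalatalization: palato-alveolar /ʃ/ becomes [s] when no front vowel follows. /ʃ/ is underlying.
The one attested form of 'house', [miʃe], shows underlying /miʃ/. Applying the same rule when no front vowel follows gives [misa].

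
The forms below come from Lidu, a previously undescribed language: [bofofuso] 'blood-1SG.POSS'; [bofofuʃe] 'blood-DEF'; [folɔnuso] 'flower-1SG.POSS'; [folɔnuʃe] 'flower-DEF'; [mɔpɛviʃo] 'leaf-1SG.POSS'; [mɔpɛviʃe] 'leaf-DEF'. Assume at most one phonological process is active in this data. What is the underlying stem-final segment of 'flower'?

/s/

'flower' shows [s] ~ [ʃ] at the end of the stem ([folɔnuso] vs [folɔnuʃe]).
The stem 'leaf' ([mɔpɛviʃo], [mɔpɛviʃe]) shows [ʃ] unchanged in both environments, so [ʃ] cannot be basic with [s] derived before the 1SG.POSS suffix.
The alternation reflects palatalization before a front vowel: /s/ becomes palato-alveolar [ʃ] before a front vowel. /s/ is underlying.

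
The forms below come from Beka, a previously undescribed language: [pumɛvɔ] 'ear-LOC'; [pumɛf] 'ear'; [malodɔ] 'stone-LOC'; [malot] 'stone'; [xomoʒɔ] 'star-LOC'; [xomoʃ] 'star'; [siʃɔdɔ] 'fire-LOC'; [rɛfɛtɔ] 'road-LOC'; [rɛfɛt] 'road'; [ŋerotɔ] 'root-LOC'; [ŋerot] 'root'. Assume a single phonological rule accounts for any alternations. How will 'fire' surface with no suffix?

'stone' shows [d] ~ [t] at the end of the stem ([malodɔ] vs [malot]).
The stem 'root' ([ŋerotɔ], [ŋerot]) shows [t] unchanged in both environments, so [t] cannot be basic with [d] derived before the LOC suffix.
The alternation reflects word-final obstruent devoicing: voiced obstruents become voiceless word-finally. /d/ is underlying.
From [siʃɔdɔ] the stem 'fire' is /siʃɔd/; word-finally this yields [siʃɔt].

[siʃɔt]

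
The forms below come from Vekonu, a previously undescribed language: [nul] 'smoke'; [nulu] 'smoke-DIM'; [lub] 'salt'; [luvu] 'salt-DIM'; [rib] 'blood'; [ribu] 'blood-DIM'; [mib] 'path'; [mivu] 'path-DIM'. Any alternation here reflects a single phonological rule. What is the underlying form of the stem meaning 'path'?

/miv/

'path' shows [b] ~ [v] at the end of the stem ([mib] vs [mivu]).
Compare 'blood', with invariant [b] in [rib] and [ribu]: an analysis with underlying /b/ and a rule producing [v] before the DIM suffix would wrongly predict alternation here too.
So /v/ is underlying, and a rule of word-final hardening — voiced fricatives become stops word-finally — gives [b].
Hence 'path' is /miv/ underlyingly.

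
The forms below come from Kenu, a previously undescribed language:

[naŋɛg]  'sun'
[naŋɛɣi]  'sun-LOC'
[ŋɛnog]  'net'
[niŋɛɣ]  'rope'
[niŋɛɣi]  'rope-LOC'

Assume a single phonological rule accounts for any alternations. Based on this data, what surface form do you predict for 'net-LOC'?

[ŋɛnoɣi]

'sun' shows [g] ~ [ɣ] at the end of the stem ([naŋɛg] vs [naŋɛɣi]).
But 'rope' keeps [ɣ] in both environments ([niŋɛɣ], [niŋɛɣi]), so there is no rule changing /ɣ/ to [g] in isolation.
So /g/ is underlying, and a rule of intervocalic spirantization — voiced stops become fricatives between vowels — gives [ɣ].
The one attested form of 'net', [ŋɛnog], shows underlying /ŋɛnog/. Applying the same rule between vowels gives [ŋɛnoɣi].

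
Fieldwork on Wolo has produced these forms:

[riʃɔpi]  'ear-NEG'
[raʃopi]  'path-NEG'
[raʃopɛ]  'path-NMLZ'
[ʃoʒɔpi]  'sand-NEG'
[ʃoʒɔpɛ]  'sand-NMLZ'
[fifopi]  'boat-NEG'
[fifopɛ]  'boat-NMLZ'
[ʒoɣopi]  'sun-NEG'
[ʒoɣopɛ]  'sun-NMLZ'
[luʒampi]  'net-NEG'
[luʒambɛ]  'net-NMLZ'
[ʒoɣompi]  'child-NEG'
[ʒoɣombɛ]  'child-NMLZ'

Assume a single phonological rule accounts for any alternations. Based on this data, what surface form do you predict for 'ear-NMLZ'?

[riʃɔpɛ]

The NMLZ morpheme has two allomorphs, [-bɛ] and [-pɛ].
The NEG suffix, which begins with [p], is invariant after every stem; so [p] is not altered by any rule here.
So the underlying form is /-bɛ/, and voiced stops become voiceless after a vowel.
After 'ear', which ends in a vowel, the suffix surfaces as [-pɛ], giving [riʃɔpɛ].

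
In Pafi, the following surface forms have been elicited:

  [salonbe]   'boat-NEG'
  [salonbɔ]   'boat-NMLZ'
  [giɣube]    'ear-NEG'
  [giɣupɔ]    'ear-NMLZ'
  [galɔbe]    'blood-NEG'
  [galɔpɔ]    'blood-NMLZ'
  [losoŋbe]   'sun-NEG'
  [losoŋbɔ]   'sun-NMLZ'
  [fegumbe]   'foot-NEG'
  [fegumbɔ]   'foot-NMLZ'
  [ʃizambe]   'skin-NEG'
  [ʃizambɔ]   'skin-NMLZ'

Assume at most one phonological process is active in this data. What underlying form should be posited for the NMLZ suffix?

/-pɔ/

The NMLZ morpheme has two allomorphs, [-bɔ] and [-pɔ].
The NEG suffix, which begins with [b], is invariant after every stem; so [b] is not altered by any rule here.
The NMLZ suffix is therefore /-pɔ/ underlyingly, with post-nasal voicing: voiceless stops become voiced after a nasal.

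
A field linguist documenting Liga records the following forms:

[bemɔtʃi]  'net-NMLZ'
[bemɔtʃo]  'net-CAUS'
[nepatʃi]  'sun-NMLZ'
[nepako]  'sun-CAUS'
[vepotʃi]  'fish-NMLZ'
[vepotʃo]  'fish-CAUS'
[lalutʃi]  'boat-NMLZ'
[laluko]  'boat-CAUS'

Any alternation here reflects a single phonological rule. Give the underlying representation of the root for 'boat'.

/laluk/

'boat' shows [tʃ] ~ [k] at the end of the stem ([lalutʃi] vs [laluko]).
But 'net' keeps [tʃ] in both environments ([bemɔtʃi], [bemɔtʃo]), so there is no rule changing /tʃ/ to [k] before the CAUS suffix.
The alternation reflects palatalization before a front vowel: /k/ becomes palato-alveolar [tʃ] before a front vowel. /k/ is underlying.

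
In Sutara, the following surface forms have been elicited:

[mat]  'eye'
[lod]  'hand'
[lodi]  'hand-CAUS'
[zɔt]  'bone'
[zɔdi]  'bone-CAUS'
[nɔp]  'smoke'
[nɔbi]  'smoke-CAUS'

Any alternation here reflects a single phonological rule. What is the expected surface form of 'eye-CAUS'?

'bone' shows [t] ~ [d] at the end of the stem ([zɔt] vs [zɔdi]).
But 'hand' keeps [d] in both environments ([lod], [lodi]), so there is no rule changing /d/ to [t] in isolation.
So /t/ is underlying, and a rule of intervocalic voicing — voiceless stops become voiced between vowels — gives [d].
From [mat] the stem 'eye' is /mat/; between vowels this yields [madi].

[madi]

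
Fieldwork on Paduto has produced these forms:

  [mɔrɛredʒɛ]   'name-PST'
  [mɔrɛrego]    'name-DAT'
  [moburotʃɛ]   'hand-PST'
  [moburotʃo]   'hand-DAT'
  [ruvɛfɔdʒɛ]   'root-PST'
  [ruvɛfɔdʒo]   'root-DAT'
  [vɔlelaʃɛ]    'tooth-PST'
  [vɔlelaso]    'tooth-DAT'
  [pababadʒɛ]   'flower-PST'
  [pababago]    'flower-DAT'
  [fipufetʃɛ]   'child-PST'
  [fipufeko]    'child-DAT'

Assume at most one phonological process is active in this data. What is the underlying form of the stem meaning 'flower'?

In [pababadʒɛ] and [pababago] the final segment of 'flower' alternates: [dʒ] ~ [g].
The stem 'root' ([ruvɛfɔdʒɛ], [ruvɛfɔdʒo]) shows [dʒ] unchanged in both environments, so [dʒ] cannot be basic with [g] derived before the DAT suffix.
The alternation reflects palatalization before a front vowel: /k/, /g/ and /s/ become palato-alveolar [tʃ], [dʒ] and [ʃ] before a front vowel. /g/ is underlying.

/pababag/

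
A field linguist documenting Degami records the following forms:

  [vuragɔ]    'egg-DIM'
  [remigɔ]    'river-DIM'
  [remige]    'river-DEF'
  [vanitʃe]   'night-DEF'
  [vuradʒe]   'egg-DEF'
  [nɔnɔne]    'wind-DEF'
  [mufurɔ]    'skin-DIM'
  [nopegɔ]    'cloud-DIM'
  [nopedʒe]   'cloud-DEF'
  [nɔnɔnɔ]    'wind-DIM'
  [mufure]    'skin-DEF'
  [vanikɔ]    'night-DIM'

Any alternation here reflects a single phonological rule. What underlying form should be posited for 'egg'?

/vuradʒ/

'egg' shows [g] ~ [dʒ] at the end of the stem ([vuragɔ] vs [vuradʒe]).
But 'river' keeps [g] in both environments ([remigɔ], [remige]), so there is no rule changing /g/ to [dʒ] before the DEF suffix.
The underlying segment must be /dʒ/; palato-alveolar /tʃ/ and /dʒ/ become [k] and [g] when no front vowel follows, yielding [g] there.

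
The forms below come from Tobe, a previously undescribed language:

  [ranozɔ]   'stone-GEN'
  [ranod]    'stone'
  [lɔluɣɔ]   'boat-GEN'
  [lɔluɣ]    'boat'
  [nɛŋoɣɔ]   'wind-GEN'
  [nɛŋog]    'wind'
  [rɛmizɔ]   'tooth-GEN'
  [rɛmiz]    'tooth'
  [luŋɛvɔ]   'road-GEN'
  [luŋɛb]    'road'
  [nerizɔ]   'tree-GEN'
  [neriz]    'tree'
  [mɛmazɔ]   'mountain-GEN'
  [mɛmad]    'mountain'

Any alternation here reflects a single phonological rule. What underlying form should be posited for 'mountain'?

The stem for 'mountain' ends in [z] in [mɛmazɔ] but [d] in [mɛmad].
If /z/ were underlying and a rule turned it into [d] in isolation, 'tooth' would also alternate; but it has [z] in both [rɛmizɔ] and [rɛmiz].
The alternation reflects intervocalic spirantization: voiced stops become fricatives between vowels. /d/ is underlying.

/mɛmad/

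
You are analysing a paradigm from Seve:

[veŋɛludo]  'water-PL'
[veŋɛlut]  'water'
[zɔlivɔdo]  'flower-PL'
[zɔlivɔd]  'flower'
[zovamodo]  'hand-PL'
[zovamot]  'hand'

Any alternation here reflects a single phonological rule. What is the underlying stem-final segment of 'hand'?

'hand' shows [d] ~ [t] at the end of the stem ([zovamodo] vs [zovamot]).
The stem 'flower' ([zɔlivɔdo], [zɔlivɔd]) shows [d] unchanged in both environments, so [d] cannot be basic with [t] derived in isolation.
Therefore /t/ is basic and [d] is derived by intervocalic voicing (voiceless stops become voiced between vowels).

/t/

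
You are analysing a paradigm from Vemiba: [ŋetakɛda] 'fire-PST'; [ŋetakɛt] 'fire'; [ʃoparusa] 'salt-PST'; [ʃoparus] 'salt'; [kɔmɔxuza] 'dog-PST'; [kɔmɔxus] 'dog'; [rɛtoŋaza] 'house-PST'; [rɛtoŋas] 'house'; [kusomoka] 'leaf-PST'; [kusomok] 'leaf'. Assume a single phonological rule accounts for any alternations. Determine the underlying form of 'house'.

The stem for 'house' ends in [z] in [rɛtoŋaza] but [s] in [rɛtoŋas].
But 'salt' keeps [s] in both environments ([ʃoparusa], [ʃoparus]), so there is no rule changing /s/ to [z] before the PST suffix.
So /z/ is underlying, and a rule of word-final obstruent devoicing — voiced obstruents become voiceless word-finally — gives [s].

/rɛtoŋaz/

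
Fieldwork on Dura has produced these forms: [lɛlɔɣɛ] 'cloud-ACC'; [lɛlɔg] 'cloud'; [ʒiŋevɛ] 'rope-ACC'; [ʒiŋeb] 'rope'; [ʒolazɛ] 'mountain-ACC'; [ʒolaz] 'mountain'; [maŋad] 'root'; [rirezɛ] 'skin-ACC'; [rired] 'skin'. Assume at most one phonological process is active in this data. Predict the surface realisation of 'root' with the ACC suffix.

The root 'skin' surfaces as [rirezɛ] and [rired], with a stem-final [z] ~ [d] alternation.
But 'mountain' keeps [z] in both environments ([ʒolazɛ], [ʒolaz]), so there is no rule changing /z/ to [d] in isolation.
The underlying segment must be /d/; voiced stops become fricatives between vowels, yielding [z] there.
From [maŋad] the stem 'root' is /maŋad/; between vowels this yields [maŋazɛ].

[maŋazɛ]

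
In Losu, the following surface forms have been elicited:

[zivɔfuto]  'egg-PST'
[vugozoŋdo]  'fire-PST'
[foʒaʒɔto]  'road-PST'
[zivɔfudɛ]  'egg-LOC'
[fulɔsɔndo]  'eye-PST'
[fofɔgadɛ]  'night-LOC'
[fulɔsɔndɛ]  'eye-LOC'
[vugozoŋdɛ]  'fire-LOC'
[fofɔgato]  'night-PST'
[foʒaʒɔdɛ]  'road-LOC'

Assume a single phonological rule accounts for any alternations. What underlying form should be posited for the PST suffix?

The PST suffix surfaces as [-do] and [-to], depending on the final segment of the stem.
By contrast the LOC suffix keeps its initial [d] throughout — that segment must be underlying.
The PST suffix is therefore /-to/ underlyingly, with post-nasal voicing: voiceless stops become voiced after a nasal.

/-to/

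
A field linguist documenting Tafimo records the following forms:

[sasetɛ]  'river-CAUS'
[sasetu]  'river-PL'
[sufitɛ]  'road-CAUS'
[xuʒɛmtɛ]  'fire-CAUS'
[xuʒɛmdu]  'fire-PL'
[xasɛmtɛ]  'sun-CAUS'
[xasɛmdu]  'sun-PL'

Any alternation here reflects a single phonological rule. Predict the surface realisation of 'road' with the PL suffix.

The PL suffix surfaces as [-du] and [-tu], depending on the final segment of the stem.
By contrast the CAUS suffix keeps its initial [t] throughout — that segment must be underlying.
The PL suffix is therefore /-du/ underlyingly, with post-vocalic devoicing: voiced stops become voiceless after a vowel.
After 'road', which ends in a vowel, the suffix surfaces as [-tu], giving [sufitu].

[sufitu]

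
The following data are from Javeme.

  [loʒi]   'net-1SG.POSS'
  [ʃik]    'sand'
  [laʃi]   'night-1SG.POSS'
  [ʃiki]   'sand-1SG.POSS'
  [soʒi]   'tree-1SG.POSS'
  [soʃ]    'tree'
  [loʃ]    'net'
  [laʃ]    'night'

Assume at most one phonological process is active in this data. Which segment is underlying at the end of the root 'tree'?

/ʒ/

The root 'tree' surfaces as [soʒi] and [soʃ], with a stem-final [ʒ] ~ [ʃ] alternation.
The stem 'night' ([laʃi], [laʃ]) shows [ʃ] unchanged in both environments, so [ʃ] cannot be basic with [ʒ] derived before the 1SG.POSS suffix.
The underlying segment must be /ʒ/; voiced obstruents become voiceless word-finally, yielding [ʃ] there.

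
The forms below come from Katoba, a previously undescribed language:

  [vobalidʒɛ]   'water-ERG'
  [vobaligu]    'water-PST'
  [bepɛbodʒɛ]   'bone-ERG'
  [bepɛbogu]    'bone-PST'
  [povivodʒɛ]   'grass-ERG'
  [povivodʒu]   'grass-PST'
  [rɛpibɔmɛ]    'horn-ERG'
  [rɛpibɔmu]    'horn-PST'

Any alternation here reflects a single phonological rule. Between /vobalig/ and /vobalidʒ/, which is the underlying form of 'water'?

/vobalig/

'water' shows [dʒ] ~ [g] at the end of the stem ([vobalidʒɛ] vs [vobaligu]).
But 'grass' keeps [dʒ] in both environments ([povivodʒɛ], [povivodʒu]), so there is no rule changing /dʒ/ to [g] before the PST suffix.
The alternation reflects palatalization before a front vowel: /g/ becomes palato-alveolar [dʒ] before a front vowel. /g/ is underlying.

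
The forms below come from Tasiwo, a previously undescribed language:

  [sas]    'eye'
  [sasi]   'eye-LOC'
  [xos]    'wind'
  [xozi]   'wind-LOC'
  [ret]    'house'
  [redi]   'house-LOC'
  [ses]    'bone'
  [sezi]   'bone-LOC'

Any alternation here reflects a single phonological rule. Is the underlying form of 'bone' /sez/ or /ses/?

'bone' shows [s] ~ [z] at the end of the stem ([ses] vs [sezi]).
If /s/ were underlying and a rule turned it into [z] before the LOC suffix, 'eye' would also alternate; but it has [s] in both [sas] and [sasi].
So /z/ is underlying, and a rule of word-final obstruent devoicing — voiced obstruents become voiceless word-finally — gives [s].

/sez/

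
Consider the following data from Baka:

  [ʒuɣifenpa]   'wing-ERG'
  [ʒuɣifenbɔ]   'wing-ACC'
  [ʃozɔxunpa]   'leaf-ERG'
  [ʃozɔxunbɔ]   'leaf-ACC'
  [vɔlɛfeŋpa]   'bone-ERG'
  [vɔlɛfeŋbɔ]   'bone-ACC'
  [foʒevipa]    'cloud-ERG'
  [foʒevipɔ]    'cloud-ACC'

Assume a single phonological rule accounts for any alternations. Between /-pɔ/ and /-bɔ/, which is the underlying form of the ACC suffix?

/-bɔ/

The ACC morpheme has two allomorphs, [-bɔ] and [-pɔ].
By contrast the ERG suffix keeps its initial [p] throughout — that segment must be underlying.
The ACC suffix is therefore /-bɔ/ underlyingly, with post-vocalic devoicing: voiced stops become voiceless after a vowel.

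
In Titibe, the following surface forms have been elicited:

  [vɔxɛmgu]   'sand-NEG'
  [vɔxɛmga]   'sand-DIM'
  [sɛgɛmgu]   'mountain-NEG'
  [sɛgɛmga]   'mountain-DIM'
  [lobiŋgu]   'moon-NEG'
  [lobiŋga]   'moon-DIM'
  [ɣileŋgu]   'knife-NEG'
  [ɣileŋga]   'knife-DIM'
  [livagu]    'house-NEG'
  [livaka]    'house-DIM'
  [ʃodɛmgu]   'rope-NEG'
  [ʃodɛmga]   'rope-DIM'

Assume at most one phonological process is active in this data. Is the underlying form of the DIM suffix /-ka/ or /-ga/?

The DIM morpheme has two allomorphs, [-ga] and [-ka].
The NEG suffix, which begins with [g], is invariant after every stem; so [g] is not altered by any rule here.
The DIM suffix is therefore /-ka/ underlyingly, with post-nasal voicing: voiceless stops become voiced after a nasal.

/-ka/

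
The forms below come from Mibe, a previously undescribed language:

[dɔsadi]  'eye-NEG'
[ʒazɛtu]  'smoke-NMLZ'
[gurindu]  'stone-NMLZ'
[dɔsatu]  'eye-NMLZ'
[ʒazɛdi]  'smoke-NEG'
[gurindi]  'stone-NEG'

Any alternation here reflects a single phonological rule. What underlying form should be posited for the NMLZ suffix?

The NMLZ morpheme has two allomorphs, [-du] and [-tu].
By contrast the NEG suffix keeps its initial [d] throughout — that segment must be underlying.
So the underlying form is /-tu/, and voiceless stops become voiced after a nasal.

/-tu/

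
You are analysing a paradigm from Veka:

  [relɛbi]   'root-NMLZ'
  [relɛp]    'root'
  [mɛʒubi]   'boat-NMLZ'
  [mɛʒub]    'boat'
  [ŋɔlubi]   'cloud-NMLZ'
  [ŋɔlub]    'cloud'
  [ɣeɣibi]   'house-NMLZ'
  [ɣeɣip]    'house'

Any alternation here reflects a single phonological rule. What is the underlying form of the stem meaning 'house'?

The stem for 'house' ends in [b] in [ɣeɣibi] but [p] in [ɣeɣip].
But 'cloud' keeps [b] in both environments ([ŋɔlubi], [ŋɔlub]), so there is no rule changing /b/ to [p] in isolation.
Therefore /p/ is basic and [b] is derived by intervocalic voicing (voiceless stops become voiced between vowels).

/ɣeɣip/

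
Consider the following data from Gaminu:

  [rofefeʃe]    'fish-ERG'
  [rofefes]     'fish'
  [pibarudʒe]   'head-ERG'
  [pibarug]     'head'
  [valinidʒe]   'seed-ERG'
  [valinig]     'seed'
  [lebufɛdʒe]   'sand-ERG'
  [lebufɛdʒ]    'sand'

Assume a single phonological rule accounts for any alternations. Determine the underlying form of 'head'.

/pibarug/

The root 'head' surfaces as [pibarudʒe] and [pibarug], with a stem-final [dʒ] ~ [g] alternation.
Compare 'sand', with invariant [dʒ] in [lebufɛdʒe] and [lebufɛdʒ]: an analysis with underlying /dʒ/ and a rule producing [g] in isolation would wrongly predict alternation here too.
So /g/ is underlying, and a rule of palatalization before a front vowel — /g/ and /s/ become palato-alveolar [dʒ] and [ʃ] before a front vowel — gives [dʒ].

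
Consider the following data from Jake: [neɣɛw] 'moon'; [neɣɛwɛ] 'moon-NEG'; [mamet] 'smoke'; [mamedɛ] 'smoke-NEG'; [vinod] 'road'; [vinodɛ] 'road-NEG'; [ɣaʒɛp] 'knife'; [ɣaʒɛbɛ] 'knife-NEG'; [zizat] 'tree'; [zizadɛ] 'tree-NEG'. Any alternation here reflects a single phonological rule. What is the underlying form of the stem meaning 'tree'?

/zizat/

The root 'tree' surfaces as [zizat] and [zizadɛ], with a stem-final [t] ~ [d] alternation.
Compare 'road', with invariant [d] in [vinod] and [vinodɛ]: an analysis with underlying /d/ and a rule producing [t] in isolation would wrongly predict alternation here too.
Therefore /t/ is basic and [d] is derived by intervocalic voicing (voiceless stops become voiced between vowels).
So 'tree' = /zizat/.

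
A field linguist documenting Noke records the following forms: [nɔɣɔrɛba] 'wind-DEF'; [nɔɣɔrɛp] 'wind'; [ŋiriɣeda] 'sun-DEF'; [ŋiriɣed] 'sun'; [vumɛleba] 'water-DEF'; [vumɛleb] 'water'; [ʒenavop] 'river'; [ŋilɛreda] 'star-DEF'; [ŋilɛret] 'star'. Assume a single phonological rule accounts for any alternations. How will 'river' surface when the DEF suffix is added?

The stem for 'wind' ends in [b] in [nɔɣɔrɛba] but [p] in [nɔɣɔrɛp].
The stem 'water' ([vumɛleba], [vumɛleb]) shows [b] unchanged in both environments, so [b] cannot be basic with [p] derived in isolation.
Therefore /p/ is basic and [b] is derived by intervocalic voicing (voiceless stops become voiced between vowels).
The one attested form of 'river', [ʒenavop], shows underlying /ʒenavop/. Applying the same rule between vowels gives [ʒenavoba].

[ʒenavoba]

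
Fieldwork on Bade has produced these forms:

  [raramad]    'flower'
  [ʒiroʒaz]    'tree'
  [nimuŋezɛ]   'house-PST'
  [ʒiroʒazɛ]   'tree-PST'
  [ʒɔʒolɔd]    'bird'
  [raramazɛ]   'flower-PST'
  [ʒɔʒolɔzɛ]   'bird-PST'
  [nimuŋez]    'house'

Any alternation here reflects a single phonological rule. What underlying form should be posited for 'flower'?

/raramad/

'flower' shows [d] ~ [z] at the end of the stem ([raramad] vs [raramazɛ]).
The stem 'house' ([nimuŋez], [nimuŋezɛ]) shows [z] unchanged in both environments, so [z] cannot be basic with [d] derived in isolation.
The alternation reflects intervocalic spirantization: voiced stops become fricatives between vowels. /d/ is underlying.
Hence 'flower' is /raramad/ underlyingly.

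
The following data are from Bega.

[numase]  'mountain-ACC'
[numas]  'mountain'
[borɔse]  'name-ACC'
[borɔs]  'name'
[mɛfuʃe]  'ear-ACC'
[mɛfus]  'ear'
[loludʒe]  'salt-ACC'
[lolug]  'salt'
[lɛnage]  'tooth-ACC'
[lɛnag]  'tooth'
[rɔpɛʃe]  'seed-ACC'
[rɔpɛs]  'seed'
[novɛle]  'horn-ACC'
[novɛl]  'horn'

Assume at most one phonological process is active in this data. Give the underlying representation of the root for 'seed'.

/rɔpɛʃ/

'seed' shows [ʃ] ~ [s] at the end of the stem ([rɔpɛʃe] vs [rɔpɛs]).
The stem 'name' ([borɔse], [borɔs]) shows [s] unchanged in both environments, so [s] cannot be basic with [ʃ] derived before the ACC suffix.
The underlying segment must be /ʃ/; palato-alveolar /dʒ/ and /ʃ/ become [g] and [s] when no front vowel follows, yielding [s] there.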